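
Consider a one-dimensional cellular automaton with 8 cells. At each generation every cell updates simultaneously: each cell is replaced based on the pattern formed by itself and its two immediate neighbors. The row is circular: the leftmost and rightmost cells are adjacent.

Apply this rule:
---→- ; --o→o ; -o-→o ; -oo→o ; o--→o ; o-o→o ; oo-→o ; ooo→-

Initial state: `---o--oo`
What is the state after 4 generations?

ooooo-oo

o-oooooo
ooo-----
o-oo---o
ooooo-oo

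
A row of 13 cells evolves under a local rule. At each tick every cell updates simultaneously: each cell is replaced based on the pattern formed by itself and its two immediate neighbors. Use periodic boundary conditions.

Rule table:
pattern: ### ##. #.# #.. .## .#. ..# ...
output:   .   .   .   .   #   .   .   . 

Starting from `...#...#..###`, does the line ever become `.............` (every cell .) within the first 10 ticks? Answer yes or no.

yes

tick 1: ..........#..
tick 2: .............
all cells are . at tick 2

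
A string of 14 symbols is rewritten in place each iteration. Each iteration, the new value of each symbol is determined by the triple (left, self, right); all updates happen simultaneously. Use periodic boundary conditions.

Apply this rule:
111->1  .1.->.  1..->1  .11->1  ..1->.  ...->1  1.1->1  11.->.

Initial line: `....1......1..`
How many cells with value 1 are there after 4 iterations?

111..11111..11
11.1.1111.1.11
1.1.1111.1.111
.1.1111.1.1111
count of 1: 10

10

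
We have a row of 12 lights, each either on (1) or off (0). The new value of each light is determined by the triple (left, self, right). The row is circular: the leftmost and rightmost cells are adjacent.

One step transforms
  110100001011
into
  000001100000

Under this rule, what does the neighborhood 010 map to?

At position 3 the neighborhood is 010; the next row has 0 there.

0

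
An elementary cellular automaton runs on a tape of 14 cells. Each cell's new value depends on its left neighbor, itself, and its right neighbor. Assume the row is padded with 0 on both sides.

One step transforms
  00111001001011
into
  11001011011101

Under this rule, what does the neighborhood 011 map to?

0

At position 2 the neighborhood is 011; the next row has 0 there.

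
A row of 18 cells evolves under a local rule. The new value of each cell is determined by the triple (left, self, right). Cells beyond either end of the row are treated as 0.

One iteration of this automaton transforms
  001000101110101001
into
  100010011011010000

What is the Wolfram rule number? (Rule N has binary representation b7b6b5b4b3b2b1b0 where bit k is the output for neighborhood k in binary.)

position 9: 111 → 0  (bit 7 = 0)
position 10: 110 → 1  (bit 6 = 1)
position 7: 101 → 1  (bit 5 = 1)
position 3: 100 → 0  (bit 4 = 0)
position 8: 011 → 1  (bit 3 = 1)
position 2: 010 → 0  (bit 2 = 0)
position 1: 001 → 0  (bit 1 = 0)
position 0: 000 → 1  (bit 0 = 1)
bits b7..b0 = 01101001 = 105

105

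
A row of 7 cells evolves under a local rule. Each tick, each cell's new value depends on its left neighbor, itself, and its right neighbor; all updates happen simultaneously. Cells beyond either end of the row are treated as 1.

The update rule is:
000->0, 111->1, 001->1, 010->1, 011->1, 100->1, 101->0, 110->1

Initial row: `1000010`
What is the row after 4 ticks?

1111110

1100110
1111110
1111110  (fixed point — unchanged through tick 4)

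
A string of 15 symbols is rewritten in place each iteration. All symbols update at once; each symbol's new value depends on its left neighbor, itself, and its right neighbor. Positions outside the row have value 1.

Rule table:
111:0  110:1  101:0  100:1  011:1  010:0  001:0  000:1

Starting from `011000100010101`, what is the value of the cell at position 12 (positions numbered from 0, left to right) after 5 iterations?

011110011000001
010011011111101
001011010000101
100011001110001
111011101011101
position 12 holds 1

1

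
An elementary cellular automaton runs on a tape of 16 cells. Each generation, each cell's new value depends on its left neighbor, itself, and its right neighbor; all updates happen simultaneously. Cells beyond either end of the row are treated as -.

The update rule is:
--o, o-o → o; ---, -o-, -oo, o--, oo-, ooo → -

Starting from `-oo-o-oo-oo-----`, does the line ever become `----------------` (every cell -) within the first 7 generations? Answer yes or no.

generation 1: o--o-o--o-------
generation 2: --o-o--o--------
generation 3: -o-o--o---------
generation 4: o-o--o----------
generation 5: -o--o-----------
generation 6: o--o------------
generation 7: --o-------------
generation 7 is --o-------------, still not uniform -

no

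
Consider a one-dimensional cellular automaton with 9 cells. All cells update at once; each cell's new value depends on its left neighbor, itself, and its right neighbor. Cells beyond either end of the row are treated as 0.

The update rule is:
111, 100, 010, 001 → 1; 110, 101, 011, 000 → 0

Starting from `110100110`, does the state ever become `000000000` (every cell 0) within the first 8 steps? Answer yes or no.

no

000111001
001010111
011010010
100011111
110101110
000100101
001111101
010111001
step 8 is 010111001, still not uniform 0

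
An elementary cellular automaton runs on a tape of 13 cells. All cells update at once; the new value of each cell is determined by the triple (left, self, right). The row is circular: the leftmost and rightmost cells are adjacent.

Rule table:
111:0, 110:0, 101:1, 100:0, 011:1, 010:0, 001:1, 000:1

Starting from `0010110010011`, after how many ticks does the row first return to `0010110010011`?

13

tick 1: 0101100100110
tick 2: 1011001001100
tick 3: 0110010011001
tick 4: 1100100110010
tick 5: 1001001100101
tick 6: 0010011001011
tick 7: 0100110010110
tick 8: 1001100101100
tick 9: 0011001011001
tick 10: 0110010110010
tick 11: 1100101100100
tick 12: 1001011001001
tick 13: 0010110010011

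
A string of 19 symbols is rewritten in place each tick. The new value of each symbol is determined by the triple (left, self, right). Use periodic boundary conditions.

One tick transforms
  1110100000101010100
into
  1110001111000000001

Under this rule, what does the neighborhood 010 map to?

At position 4 the neighborhood is 010; the next row has 0 there.

0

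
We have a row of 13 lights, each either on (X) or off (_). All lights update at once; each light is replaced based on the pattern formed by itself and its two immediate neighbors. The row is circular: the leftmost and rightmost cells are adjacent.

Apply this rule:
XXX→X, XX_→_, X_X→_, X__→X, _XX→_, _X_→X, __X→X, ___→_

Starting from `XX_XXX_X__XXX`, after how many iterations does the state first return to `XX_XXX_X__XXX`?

iteration 1: X___X__XXX_XX
iteration 2: _X_XXXX_X___X
iteration 3: _X__XX__XX_XX
iteration 4: _XXX__XX_____
iteration 5: X_X_XX__X____
iteration 6: X_X___XXXX__X
iteration 7: __XX_X_XX_XX_
iteration 8: _X___X______X
iteration 9: _XX_XXX____XX
iteration 10: _____X_X__X__
iteration 11: ____XX_XXXXX_
iteration 12: ___X____XXX_X
iteration 13: X_XXX__X_X__X
iteration 14: ___X_XXX_XXX_
iteration 15: __XX__X___X_X
iteration 16: XX__XXXX_XX_X
iteration 17: X_XX_XX______
iteration 18: X______X____X
iteration 19: _X____XXX__X_
iteration 20: XXX__X_X_XXXX
iteration 21: XX_XXX_X__XXX

21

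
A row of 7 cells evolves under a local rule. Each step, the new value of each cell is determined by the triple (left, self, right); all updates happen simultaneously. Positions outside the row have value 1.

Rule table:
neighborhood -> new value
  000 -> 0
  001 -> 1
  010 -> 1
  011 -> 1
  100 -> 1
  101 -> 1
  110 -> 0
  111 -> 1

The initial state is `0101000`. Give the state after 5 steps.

1111101
1111011
1110111
1101111
1011111

1011111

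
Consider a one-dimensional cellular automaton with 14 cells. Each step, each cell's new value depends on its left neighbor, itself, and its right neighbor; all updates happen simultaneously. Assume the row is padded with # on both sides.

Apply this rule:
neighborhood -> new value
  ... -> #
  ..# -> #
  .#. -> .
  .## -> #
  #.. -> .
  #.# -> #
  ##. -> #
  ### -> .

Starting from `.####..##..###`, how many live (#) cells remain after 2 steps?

9

##..#.###.##..
.#.#.##.####.#
count of #: 9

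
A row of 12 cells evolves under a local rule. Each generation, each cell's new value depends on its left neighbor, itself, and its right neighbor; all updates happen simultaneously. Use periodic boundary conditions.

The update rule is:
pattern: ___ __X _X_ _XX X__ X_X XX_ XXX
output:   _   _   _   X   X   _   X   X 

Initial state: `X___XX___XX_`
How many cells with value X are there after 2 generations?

8

_X__XXX__XX_
__X_XXXX_XXX
count of X: 8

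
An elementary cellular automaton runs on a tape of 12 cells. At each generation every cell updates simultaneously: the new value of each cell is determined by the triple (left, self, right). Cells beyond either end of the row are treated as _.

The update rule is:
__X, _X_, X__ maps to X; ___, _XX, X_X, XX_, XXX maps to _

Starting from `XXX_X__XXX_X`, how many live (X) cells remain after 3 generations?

7

____XXX____X
___X___X__XX
__XXX_XXXX__
count of X: 7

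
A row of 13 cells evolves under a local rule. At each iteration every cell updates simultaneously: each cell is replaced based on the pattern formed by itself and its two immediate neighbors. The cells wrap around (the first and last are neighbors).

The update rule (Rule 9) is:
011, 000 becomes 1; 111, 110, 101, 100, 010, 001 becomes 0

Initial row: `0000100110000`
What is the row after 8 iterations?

iteration 1: 1110000100111
iteration 2: 0000110000100
iteration 3: 1110100110001
iteration 4: 0000000100101
iteration 5: 0111110000000
iteration 6: 0100000111111
iteration 7: 0001110100000
iteration 8: 1101000001111

1101000001111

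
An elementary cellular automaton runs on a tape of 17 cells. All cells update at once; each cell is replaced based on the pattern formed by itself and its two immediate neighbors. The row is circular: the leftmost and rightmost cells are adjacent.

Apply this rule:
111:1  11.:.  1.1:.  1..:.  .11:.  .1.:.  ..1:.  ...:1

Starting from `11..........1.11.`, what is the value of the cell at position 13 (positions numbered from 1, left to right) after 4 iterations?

.

...11111111......
11..111111..11111
1....1111....1111
..11..11..11..111
position 13 holds .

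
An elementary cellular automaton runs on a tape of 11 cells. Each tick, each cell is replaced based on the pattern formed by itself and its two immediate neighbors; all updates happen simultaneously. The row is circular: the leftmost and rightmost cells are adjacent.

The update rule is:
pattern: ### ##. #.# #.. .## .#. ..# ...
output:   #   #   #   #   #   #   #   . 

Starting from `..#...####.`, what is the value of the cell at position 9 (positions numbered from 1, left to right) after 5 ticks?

#

.###.######
###########
###########  (fixed point — unchanged through tick 5)
position 9 holds #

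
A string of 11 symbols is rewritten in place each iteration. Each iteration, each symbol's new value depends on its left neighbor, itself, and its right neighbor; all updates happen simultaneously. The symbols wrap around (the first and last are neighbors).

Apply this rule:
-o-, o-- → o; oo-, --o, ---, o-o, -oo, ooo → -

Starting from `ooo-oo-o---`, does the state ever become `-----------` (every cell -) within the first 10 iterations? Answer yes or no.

no

-------oo--
---------o-
---------oo
o----------
oo---------
--o--------
--oo-------
----o------
----oo-----
------o----
iteration 10 is ------o----, still not uniform -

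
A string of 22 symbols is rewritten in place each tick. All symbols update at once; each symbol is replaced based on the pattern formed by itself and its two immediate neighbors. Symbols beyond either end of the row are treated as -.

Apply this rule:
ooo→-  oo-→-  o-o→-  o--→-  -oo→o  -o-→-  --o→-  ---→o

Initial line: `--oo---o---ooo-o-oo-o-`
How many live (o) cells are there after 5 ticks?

o-o--o---o-o-----o----
-------o-----ooo---ooo
oooooo---ooo-o---o-o--
o------o-o-----o-----o
--oooo-----ooo---ooo--
count of o: 10

10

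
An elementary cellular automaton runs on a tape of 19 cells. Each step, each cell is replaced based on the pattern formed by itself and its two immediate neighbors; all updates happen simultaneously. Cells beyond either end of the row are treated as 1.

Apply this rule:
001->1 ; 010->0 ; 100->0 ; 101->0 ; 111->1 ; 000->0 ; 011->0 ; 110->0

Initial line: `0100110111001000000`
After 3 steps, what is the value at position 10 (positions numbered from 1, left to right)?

1

0001000010010000001
0010000100100000010
0100001001000000100
position 10 holds 1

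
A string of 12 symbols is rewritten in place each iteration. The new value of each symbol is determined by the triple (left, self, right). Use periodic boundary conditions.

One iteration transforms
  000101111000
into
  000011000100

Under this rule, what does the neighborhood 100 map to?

1

At position 9 the neighborhood is 100; the next row has 1 there.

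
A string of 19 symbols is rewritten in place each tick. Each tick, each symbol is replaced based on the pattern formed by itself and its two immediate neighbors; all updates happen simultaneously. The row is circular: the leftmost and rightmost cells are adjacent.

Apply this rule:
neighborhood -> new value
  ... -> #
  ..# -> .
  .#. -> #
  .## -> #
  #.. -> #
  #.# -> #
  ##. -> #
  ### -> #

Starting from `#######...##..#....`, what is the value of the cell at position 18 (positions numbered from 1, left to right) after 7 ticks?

#########.###.####.
###################
###################  (fixed point — unchanged through tick 7)
position 18 holds #

#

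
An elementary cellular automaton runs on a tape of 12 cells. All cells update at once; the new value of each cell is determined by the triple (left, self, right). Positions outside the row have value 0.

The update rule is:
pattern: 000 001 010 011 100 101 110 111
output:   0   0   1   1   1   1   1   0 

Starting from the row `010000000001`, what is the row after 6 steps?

011000000001
011100000001
010110000001
011111000001
010001100001
011001110001

011001110001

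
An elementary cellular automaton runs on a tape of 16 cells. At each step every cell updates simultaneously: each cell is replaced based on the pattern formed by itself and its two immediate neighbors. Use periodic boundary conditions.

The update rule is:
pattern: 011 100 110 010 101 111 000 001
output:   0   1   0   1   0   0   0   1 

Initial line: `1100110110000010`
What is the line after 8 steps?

0001110011110001

0011000001000110
0100100011101001
0111110100001111
0000000110010000
0000001001111000
0000011110000100
0000100001001110
0001110011110001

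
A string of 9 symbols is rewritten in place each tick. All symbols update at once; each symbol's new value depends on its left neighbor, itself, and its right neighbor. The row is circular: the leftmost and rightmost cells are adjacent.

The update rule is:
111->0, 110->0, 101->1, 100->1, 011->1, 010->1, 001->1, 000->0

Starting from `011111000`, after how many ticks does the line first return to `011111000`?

110000100
101001111
011111000

3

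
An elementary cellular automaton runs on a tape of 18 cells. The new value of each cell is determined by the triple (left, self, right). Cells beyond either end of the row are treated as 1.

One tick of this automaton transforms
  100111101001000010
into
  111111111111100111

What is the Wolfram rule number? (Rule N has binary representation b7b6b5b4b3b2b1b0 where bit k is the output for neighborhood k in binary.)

position 4: 111 → 1  (bit 7 = 1)
position 0: 110 → 1  (bit 6 = 1)
position 7: 101 → 1  (bit 5 = 1)
position 1: 100 → 1  (bit 4 = 1)
position 3: 011 → 1  (bit 3 = 1)
position 8: 010 → 1  (bit 2 = 1)
position 2: 001 → 1  (bit 1 = 1)
position 13: 000 → 0  (bit 0 = 0)
bits b7..b0 = 11111110 = 254

254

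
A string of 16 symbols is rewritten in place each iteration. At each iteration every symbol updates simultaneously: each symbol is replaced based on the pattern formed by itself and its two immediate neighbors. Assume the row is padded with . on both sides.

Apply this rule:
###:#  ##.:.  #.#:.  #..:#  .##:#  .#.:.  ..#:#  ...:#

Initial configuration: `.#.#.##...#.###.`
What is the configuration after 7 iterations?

.###..##.###.###

#....#.###..##.#
.####..##.###...
####.###..##.###
###..##.###..##.
##.###..##.###.#
#..##.###..##...
.###..##.###.###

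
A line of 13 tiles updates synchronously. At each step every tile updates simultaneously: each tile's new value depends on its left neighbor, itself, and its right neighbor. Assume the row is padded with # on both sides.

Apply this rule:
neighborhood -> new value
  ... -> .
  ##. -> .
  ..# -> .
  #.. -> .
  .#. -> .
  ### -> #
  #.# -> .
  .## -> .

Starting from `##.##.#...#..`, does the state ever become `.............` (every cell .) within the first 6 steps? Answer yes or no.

yes

step 1: #............
step 2: .............
all cells are . at step 2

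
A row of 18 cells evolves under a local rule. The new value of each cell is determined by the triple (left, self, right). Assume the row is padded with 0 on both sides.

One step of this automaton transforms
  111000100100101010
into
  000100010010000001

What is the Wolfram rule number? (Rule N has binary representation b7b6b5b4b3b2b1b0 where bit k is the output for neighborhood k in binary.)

position 1: 111 → 0  (bit 7 = 0)
position 2: 110 → 0  (bit 6 = 0)
position 13: 101 → 0  (bit 5 = 0)
position 3: 100 → 1  (bit 4 = 1)
position 0: 011 → 0  (bit 3 = 0)
position 6: 010 → 0  (bit 2 = 0)
position 5: 001 → 0  (bit 1 = 0)
position 4: 000 → 0  (bit 0 = 0)
bits b7..b0 = 00010000 = 16

16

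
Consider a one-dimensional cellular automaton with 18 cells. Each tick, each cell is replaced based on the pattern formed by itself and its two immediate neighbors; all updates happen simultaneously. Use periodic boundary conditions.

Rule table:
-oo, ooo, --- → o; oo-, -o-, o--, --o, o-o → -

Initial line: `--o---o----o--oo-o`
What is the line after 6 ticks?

----o---oo----o---
ooo---o-o--oo---oo
oo--o------o--o-oo
o-----oooo------oo
--ooo-ooo--oooo-oo
--oo--oo---ooo--o-

--oo--oo---ooo--o-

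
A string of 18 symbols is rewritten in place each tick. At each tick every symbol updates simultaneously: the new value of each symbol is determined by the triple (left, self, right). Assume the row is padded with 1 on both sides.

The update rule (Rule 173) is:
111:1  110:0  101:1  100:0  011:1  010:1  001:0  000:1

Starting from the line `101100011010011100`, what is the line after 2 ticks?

011001010110011000
110001111100010010

110001111100010010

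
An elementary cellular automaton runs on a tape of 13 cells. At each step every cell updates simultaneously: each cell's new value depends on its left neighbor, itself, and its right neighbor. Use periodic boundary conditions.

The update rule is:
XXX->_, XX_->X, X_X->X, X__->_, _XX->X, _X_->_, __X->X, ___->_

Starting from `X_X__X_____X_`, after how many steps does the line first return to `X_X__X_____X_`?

13

_X__X_____X_X
X__X_____X_X_
__X_____X_X_X
_X_____X_X_X_
X_____X_X_X__
_____X_X_X__X
____X_X_X__X_
___X_X_X__X__
__X_X_X__X___
_X_X_X__X____
X_X_X__X_____
_X_X__X_____X
X_X__X_____X_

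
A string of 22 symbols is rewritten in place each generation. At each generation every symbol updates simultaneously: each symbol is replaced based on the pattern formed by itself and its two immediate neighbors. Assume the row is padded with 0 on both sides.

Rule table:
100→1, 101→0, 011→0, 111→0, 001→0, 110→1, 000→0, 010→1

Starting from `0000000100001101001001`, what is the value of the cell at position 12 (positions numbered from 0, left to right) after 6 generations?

generation 1: 0000000110000101101101
generation 2: 0000000011000100100101
generation 3: 0000000001100110110101
generation 4: 0000000000110010010101
generation 5: 0000000000011011010101
generation 6: 0000000000001001010101
position 12 holds 1

1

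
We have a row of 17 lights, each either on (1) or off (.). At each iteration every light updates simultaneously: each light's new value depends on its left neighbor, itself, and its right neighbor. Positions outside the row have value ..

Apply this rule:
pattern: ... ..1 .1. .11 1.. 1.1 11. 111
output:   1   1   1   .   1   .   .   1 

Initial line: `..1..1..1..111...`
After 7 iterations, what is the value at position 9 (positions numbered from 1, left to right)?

11111111111.1.111
.111111111..1..1.
1.1111111.1111111
1..11111...11111.
111.111.111.111.1
.1...1...1...1..1
11111111111111111
position 9 holds 1

1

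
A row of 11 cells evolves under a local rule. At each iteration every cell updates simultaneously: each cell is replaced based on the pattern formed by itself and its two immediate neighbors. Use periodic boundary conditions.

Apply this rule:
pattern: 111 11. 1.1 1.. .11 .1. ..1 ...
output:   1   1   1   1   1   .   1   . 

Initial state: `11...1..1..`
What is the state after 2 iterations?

iteration 1: 111.1.11.11
iteration 2: 1111.111111

1111.111111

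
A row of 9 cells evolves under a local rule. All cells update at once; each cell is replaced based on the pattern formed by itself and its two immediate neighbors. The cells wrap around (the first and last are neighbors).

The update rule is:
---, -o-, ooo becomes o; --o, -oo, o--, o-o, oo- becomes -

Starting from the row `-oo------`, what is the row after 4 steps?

ooooo-o-o

----ooooo
-oo--ooo-
------o--
ooooo-o-o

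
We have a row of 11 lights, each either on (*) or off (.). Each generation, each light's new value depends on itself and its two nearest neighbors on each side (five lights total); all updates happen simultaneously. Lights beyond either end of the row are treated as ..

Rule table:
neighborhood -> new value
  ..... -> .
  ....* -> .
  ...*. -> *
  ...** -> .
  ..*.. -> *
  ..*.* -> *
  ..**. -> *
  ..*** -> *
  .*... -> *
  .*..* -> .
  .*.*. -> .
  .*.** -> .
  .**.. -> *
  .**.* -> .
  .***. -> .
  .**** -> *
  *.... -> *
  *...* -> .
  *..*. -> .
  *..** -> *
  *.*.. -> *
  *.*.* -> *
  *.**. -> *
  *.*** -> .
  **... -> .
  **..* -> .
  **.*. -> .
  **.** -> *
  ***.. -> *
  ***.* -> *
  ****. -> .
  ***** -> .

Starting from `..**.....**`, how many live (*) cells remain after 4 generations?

..**.*...**
..*..**..**
.**.***.***
.*.*..**..*
count of *: 5

5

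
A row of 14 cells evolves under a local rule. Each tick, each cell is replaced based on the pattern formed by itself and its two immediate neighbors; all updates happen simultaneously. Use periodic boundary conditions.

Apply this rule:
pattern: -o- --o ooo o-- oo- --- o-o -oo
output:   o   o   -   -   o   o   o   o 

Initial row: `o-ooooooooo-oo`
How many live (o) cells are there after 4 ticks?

9

tick 1: ooo-------ooo-
tick 2: o-o-ooooooo-oo
tick 3: ooooo-----ooo-
tick 4: o---o-ooooo-oo
count of o: 9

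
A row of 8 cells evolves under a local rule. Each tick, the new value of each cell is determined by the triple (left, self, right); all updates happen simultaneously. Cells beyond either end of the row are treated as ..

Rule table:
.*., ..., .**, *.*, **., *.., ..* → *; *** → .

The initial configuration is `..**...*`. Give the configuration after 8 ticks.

*......*

tick 1: ********
tick 2: *......*
tick 3: ********  (repeats tick 1; period 2)
tick 8: *......*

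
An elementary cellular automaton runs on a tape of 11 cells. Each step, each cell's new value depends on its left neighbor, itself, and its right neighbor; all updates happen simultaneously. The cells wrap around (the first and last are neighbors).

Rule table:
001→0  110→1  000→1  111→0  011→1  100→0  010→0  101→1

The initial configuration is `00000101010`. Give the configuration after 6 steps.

11110010100
10010001000
00000100010
11110001000
10010100010
00001001001

00001001001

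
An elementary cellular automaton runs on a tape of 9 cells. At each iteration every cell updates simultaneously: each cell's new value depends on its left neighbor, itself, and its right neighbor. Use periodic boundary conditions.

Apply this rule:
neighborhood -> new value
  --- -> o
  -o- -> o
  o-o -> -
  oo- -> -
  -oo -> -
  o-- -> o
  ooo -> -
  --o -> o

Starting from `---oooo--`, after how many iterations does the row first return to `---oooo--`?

ooo----oo
---oooo--

2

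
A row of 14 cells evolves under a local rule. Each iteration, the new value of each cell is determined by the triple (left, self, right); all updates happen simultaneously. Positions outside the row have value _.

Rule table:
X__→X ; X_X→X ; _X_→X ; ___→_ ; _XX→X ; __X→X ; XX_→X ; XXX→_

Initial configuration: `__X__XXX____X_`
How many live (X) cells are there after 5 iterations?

iteration 1: _XXXXX_XX__XXX
iteration 2: XX___XXXXXXX_X
iteration 3: XXX_XX_____XXX
iteration 4: X_XXXXX___XX_X
iteration 5: XXX___XX_XXXXX
count of X: 10

10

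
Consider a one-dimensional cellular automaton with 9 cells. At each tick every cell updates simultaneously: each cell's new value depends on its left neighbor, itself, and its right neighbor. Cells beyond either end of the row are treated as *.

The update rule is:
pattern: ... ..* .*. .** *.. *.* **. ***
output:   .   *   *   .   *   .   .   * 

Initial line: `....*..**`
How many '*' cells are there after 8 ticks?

6

tick 1: *..****.*
tick 2: .**.**...
tick 3: ......*.*
tick 4: *....**..
tick 5: .*..*..**
tick 6: .******.*
tick 7: ..****...
tick 8: **.**.*.*
count of *: 6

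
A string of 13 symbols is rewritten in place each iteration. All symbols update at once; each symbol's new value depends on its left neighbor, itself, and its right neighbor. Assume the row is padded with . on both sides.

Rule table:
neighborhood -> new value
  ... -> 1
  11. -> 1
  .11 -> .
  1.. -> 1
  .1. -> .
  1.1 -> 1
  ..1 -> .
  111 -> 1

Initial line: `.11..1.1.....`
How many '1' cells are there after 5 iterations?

6

..11..1.11111
1..11..1.1111
.1..11..1.111
..1..11..1.11
1..1..11..1.1
count of 1: 6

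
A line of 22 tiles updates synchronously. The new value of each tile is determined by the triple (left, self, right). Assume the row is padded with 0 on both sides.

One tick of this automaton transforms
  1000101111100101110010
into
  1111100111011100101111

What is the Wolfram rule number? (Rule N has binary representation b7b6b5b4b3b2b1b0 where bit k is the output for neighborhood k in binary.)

position 7: 111 → 1  (bit 7 = 1)
position 10: 110 → 0  (bit 6 = 0)
position 5: 101 → 0  (bit 5 = 0)
position 1: 100 → 1  (bit 4 = 1)
position 6: 011 → 0  (bit 3 = 0)
position 0: 010 → 1  (bit 2 = 1)
position 3: 001 → 1  (bit 1 = 1)
position 2: 000 → 1  (bit 0 = 1)
bits b7..b0 = 10010111 = 151

151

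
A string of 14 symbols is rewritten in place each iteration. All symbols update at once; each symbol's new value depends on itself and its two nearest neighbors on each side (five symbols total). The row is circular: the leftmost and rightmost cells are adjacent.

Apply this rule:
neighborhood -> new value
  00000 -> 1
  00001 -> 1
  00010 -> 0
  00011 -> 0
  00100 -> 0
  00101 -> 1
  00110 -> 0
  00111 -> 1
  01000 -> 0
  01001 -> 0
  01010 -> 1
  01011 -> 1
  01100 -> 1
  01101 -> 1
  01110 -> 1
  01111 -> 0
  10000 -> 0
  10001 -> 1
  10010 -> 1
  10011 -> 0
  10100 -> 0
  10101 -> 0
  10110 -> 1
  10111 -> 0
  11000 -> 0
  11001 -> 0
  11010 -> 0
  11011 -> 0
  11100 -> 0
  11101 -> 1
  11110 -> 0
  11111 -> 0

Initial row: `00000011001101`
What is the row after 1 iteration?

00111001000100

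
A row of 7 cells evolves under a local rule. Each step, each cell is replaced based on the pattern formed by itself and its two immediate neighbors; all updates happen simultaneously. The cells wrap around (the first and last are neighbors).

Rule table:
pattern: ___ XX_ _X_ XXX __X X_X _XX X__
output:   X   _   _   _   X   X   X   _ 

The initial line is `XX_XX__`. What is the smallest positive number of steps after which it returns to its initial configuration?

7

X_XX__X
_XX__XX
XX__XX_
X__XX_X
__XX_XX
_XX_XX_
XX_XX__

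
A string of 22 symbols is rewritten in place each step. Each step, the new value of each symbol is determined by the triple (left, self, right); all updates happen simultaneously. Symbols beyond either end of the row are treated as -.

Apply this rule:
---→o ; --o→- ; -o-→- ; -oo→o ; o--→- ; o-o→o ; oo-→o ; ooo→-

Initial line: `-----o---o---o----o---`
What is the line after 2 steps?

o--o-o---o---o-oo-o-oo

oooo---o---o---oo---oo
o--o-o---o---o-oo-o-oo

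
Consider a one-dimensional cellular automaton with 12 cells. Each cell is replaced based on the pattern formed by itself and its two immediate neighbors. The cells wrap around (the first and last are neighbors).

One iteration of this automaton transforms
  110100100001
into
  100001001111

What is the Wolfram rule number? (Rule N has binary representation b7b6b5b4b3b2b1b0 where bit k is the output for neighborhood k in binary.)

position 0: 111 → 1  (bit 7 = 1)
position 1: 110 → 0  (bit 6 = 0)
position 2: 101 → 0  (bit 5 = 0)
position 4: 100 → 0  (bit 4 = 0)
position 11: 011 → 1  (bit 3 = 1)
position 3: 010 → 0  (bit 2 = 0)
position 5: 001 → 1  (bit 1 = 1)
position 8: 000 → 1  (bit 0 = 1)
bits b7..b0 = 10001011 = 139

139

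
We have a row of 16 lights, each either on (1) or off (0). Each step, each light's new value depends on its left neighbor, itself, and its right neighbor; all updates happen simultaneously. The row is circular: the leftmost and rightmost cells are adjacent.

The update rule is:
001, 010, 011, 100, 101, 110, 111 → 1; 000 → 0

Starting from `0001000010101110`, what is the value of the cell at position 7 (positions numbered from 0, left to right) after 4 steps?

1

0011100111111111
1111111111111111
1111111111111111  (fixed point — unchanged through step 4)
position 7 holds 1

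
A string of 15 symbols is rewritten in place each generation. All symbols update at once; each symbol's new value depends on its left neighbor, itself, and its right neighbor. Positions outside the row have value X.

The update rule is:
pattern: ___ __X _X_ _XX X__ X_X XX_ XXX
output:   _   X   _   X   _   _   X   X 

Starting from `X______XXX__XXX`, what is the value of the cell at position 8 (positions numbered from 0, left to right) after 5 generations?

X_____XXXX_XXXX
X____XXXXX_XXXX
X___XXXXXX_XXXX
X__XXXXXXX_XXXX
X_XXXXXXXX_XXXX
position 8 holds X

X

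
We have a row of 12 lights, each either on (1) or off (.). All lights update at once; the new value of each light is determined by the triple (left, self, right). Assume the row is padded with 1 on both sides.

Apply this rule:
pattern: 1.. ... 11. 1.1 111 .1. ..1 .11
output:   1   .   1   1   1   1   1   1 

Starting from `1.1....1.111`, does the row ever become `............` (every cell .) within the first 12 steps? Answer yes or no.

1111..111111
111111111111
111111111111  (fixed point — unchanged through step 12)
step 12 is 111111111111, still not uniform .

no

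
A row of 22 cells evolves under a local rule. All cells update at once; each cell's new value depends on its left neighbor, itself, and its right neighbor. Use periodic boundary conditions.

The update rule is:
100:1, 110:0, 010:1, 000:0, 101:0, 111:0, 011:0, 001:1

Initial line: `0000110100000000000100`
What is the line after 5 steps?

0111111000111011100000

0001000110000000001110
0011101001000000010001
1100001111100000111011
0010010000010001000000
0111111000111011100000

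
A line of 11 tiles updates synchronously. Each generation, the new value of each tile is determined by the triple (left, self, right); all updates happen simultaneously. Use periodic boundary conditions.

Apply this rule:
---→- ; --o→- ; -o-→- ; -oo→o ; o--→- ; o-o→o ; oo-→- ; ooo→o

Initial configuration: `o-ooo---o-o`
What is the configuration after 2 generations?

ooo------o-

-ooo-----oo
ooo------o-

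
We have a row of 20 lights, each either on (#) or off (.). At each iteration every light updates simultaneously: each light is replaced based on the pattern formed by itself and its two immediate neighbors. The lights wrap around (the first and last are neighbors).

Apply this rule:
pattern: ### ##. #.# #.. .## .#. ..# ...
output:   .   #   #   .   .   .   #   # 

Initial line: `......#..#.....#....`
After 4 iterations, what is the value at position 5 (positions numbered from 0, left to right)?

#

iteration 1: ######..#..####..###
iteration 2: .....#.#..#...#.#...
iteration 3: #####.#..#..##.#..##
iteration 4: ....##..#..#.##..#..
position 5 holds #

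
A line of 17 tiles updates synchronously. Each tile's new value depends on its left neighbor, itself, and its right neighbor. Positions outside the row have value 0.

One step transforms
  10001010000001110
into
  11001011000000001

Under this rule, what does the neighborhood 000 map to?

0

At position 2 the neighborhood is 000; the next row has 0 there.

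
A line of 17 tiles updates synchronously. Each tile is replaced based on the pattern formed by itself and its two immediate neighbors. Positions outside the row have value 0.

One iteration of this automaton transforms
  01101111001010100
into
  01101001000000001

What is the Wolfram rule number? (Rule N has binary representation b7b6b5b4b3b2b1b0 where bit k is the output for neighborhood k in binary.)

73

position 5: 111 → 0  (bit 7 = 0)
position 2: 110 → 1  (bit 6 = 1)
position 3: 101 → 0  (bit 5 = 0)
position 8: 100 → 0  (bit 4 = 0)
position 1: 011 → 1  (bit 3 = 1)
position 10: 010 → 0  (bit 2 = 0)
position 0: 001 → 0  (bit 1 = 0)
position 16: 000 → 1  (bit 0 = 1)
bits b7..b0 = 01001001 = 73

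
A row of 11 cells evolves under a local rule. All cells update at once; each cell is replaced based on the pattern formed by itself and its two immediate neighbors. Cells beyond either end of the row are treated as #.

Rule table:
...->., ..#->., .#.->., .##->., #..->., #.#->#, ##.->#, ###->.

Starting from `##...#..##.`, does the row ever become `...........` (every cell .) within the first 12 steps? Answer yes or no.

.#.......##
#..........
#..........  (fixed point — unchanged through step 12)
step 12 is #.........., still not uniform .

no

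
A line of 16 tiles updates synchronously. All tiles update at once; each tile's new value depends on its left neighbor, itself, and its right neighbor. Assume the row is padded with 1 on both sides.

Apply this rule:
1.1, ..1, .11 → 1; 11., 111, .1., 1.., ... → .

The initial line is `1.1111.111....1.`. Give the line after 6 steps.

.11.....1.11.11.

.11...11.....1.1
11...11.....1.11
....11.....1.11.
...11.....1.11.1
..11.....1.11.11
.11.....1.11.11.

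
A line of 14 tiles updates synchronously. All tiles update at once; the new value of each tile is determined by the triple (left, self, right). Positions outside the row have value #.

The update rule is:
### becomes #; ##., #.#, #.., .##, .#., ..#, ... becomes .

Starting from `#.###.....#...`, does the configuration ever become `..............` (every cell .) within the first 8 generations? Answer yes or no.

...#..........
..............
all cells are . at generation 2

yes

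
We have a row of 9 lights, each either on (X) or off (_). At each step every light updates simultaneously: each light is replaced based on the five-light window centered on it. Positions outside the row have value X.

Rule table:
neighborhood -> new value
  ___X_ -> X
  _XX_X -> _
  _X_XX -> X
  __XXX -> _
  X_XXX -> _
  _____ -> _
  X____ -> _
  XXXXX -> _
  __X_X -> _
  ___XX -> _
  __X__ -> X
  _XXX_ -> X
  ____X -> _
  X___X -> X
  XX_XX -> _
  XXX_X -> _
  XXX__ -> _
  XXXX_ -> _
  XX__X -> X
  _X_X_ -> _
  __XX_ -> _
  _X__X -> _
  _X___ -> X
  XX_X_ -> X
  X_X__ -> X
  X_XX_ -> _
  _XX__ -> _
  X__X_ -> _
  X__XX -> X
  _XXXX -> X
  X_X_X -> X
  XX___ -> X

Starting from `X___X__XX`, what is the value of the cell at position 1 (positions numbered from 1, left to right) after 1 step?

_XXXX_X_X
position 1 holds _

_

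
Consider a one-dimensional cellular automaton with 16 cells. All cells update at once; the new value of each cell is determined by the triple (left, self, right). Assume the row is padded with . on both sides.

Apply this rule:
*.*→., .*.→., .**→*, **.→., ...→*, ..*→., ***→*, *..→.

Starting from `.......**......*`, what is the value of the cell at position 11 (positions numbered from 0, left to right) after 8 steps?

.

******.*..****..
*****.....***..*
****..***.**....
***...**..*..***
**..*.*......**.
*.......****.*..
..*****.***....*
*.****..**..**..
position 11 holds .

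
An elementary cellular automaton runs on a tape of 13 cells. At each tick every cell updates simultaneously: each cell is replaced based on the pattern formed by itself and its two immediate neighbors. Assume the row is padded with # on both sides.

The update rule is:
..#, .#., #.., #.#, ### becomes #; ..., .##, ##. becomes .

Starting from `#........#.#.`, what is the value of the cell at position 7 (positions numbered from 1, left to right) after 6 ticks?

.#......#####
###....#.####
##.#..###.###
#.####.#.#.##
.#.##.#####.#
###..#.###.#.
position 7 holds .

.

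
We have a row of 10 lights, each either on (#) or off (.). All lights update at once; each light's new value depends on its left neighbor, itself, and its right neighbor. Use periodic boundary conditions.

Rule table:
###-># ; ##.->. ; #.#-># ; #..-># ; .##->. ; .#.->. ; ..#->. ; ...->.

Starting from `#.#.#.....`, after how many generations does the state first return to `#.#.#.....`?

.#.#.#....
..#.#.#...
...#.#.#..
....#.#.#.
.....#.#.#
#.....#.#.
.#.....#.#
#.#.....#.
.#.#.....#
#.#.#.....

10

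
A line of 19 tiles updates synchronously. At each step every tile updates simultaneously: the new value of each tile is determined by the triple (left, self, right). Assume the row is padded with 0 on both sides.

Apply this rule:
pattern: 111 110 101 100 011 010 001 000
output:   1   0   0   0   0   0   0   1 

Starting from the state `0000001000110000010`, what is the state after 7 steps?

1111100010000111000
0111001000110010011
0010000010000000000
1000111000111111111
0010010010011111110
1000000000001111100
0011111111100111001

0011111111100111001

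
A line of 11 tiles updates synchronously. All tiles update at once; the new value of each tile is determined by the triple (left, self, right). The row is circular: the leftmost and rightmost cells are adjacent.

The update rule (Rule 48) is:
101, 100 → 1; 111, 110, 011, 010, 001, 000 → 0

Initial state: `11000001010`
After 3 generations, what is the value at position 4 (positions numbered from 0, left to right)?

00100000101
10010000010
01001000001
position 4 holds 1

1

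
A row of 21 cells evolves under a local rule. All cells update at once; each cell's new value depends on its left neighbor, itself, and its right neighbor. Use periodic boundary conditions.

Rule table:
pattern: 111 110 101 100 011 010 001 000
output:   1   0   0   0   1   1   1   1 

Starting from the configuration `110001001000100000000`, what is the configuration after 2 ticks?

001110010011001111111

tick 1: 100111011011101111111
tick 2: 001110010011001111111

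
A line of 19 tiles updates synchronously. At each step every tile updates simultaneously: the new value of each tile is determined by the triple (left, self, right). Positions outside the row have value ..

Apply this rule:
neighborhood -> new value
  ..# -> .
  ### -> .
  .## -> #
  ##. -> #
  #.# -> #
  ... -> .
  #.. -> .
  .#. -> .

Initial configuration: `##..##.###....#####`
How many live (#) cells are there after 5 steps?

##..####.#....#...#
##..#..##..........
##.....##..........
##.....##..........  (fixed point — unchanged through step 5)
count of #: 4

4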